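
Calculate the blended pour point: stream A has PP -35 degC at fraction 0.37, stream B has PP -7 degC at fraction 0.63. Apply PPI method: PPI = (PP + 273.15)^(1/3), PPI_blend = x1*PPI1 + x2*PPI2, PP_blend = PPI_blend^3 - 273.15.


PPI_1 = (-35 + 273.15)^(1/3) = 6.198456
PPI_2 = (-7 + 273.15)^(1/3) = 6.432436
PPI_blend = 0.37 * 6.198456 + 0.63 * 6.432436 = 6.345863
PP_blend = 6.345863^3 - 273.15 = 255.5478 - 273.15 = -17.6

-17.6 degC


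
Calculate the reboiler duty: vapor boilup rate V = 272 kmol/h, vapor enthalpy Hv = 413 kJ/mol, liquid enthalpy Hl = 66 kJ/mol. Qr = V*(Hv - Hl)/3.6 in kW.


Qr = 272 * (413 - 66) / 3.6 = 272 * 347 / 3.6 = 26220

26220 kW


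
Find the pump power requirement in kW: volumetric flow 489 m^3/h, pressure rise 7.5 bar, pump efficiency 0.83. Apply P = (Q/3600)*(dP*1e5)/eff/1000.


Q = 489 / 3600 = 0.135833 m^3/s
P = 0.135833 * (7.5 * 1e5) / 0.83 / 1000 = 122.7

122.7 kW


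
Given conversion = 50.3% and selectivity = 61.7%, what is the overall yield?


Overall yield = conversion (%) * selectivity (%) / 100
Conversion = 50.3%, Selectivity = 61.7%
Y = 50.3 * 61.7 / 100
= 31.0351 %

31.0351 %


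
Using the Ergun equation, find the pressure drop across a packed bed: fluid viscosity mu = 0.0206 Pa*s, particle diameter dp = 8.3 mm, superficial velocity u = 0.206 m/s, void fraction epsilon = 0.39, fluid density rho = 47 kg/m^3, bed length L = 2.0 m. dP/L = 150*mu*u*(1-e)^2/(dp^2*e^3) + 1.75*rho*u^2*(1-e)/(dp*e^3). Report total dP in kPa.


dp = 8.3 mm = 0.0083 m
Viscous term = 150*0.0206*0.206*(1-0.39)^2 / (0.0083^2*0.39^3) = 57960.9
Inertial term = 1.75*47*0.206^2*(1-0.39) / (0.0083*0.39^3) = 4324.42
dP/L = 57960.9 + 4324.42 = 62285.3 Pa/m
dP = 62285.3 * 2.0 / 1000 = 124.6 kPa

124.6 kPa


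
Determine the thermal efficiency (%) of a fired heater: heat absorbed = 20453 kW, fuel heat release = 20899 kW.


Furnace efficiency = Q_absorbed / Q_fuel * 100
= 20453 / 20899 * 100 = 97.87

97.87 %


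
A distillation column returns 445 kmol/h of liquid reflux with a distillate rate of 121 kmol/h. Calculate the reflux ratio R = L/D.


Reflux ratio definition: R = L / D (liquid returned / distillate withdrawn)
L = 445 kmol/h, D = 121 kmol/h
R = 445 / 121 = 3.678

3.678


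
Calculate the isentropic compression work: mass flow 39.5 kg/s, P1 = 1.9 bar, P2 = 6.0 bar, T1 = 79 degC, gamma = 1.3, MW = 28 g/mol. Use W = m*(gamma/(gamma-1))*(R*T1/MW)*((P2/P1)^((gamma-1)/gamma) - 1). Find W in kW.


Isentropic work: W = m*(gamma/(gamma-1))*(R*T1/MW)*((P2/P1)^((gamma-1)/gamma) - 1)
T1 = 79 + 273.15 = 352.15 K
Pressure ratio = 6.0 / 1.9 = 3.15789
Exponent = (1.3 - 1)/1.3 = 0.230769
(P2/P1)^exp - 1 = 3.15789^0.230769 - 1 = 0.303903
W = 39.5 * 1.3 / 0.3 * 8.314 * 352.15 / 28 * 0.303903 = 5439

5439 kW


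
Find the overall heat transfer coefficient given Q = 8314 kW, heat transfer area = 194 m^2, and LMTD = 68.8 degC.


From Q = U*A*LMTD, U = Q / (A * LMTD)
U = 8314 / (194 * 68.8) = 8314 / 13347.2 = 0.6229

0.6229 kW/(m^2*K)


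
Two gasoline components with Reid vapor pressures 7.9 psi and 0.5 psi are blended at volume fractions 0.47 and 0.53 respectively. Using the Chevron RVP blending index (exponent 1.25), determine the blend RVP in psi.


Chevron index: RVP_blend = (sum xi*RVPi^1.25)^(1/1.25)
RVP^1.25 terms: 0.47 * 7.9^1.25 + 0.53 * 0.5^1.25 = 6.44773
RVP_blend = 6.44773^(1/1.25) = 4.441

4.441 psi


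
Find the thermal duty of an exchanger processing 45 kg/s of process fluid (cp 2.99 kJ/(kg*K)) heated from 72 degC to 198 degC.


Q = m_dot * cp * delta_T
delta_T = 198 - 72 = 126 K
Q = 45 * 2.99 * 126
= 134.55 * 126
= 16953.3 kW

16953.3 kW


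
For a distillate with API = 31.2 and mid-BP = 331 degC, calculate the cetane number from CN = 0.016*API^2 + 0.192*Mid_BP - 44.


CN = 0.016 * 31.2^2 + 0.192 * 331 - 44
CN = 15.57504 + 63.552 - 44 = 35.12704

35.12704


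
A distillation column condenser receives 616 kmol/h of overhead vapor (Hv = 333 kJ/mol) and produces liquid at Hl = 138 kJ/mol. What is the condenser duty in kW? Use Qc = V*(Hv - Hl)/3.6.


Qc = 616 * (333 - 138) / 3.6 = 616 * 195 / 3.6 = 33370

33370 kW


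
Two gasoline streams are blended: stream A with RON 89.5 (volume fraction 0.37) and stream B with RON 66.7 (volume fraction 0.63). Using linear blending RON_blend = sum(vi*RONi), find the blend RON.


Linear blending: RON_blend = sum(vi * RONi)
Contribution 1: 0.37 * 89.5 = 33.115
Contribution 2: 0.63 * 66.7 = 42.021
RON_blend = 33.115 + 42.021 = 75.136

75.136


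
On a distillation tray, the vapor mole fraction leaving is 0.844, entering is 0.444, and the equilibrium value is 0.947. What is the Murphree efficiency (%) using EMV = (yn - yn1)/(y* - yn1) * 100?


Murphree vapor efficiency: EMV = (y_n - y_(n-1)) / (y*_n - y_(n-1)) * 100
EMV = (0.844 - 0.444) / (0.947 - 0.444) * 100 = 0.4 / 0.503 * 100 = 79.52

79.52 %


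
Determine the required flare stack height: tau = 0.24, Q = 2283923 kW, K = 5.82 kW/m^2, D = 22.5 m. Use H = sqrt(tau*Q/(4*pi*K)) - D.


tau*Q/(4*pi*K) = 0.24 * 2283923 / (4 * pi * 5.82) = 7494.8
sqrt(7494.8) = 86.5725
H = 86.5725 - 22.5 = 64.07

64.07 m


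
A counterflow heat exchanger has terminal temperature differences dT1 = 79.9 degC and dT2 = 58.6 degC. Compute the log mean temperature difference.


LMTD = (dT1 - dT2) / ln(dT1/dT2)
= (79.9 - 58.6) / ln(79.9 / 58.6) = 21.3 / 0.310041 = 68.70

68.70 degC


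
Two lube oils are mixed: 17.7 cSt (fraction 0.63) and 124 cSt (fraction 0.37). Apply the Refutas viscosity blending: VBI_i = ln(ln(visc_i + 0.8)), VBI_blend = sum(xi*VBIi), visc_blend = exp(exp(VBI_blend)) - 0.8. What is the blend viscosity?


Refutas method: VBN_i = 14.534*ln(ln(visc_i + 0.8)) + 10.975, blended linearly by mass fraction; since VBN is linear in VBI_i = ln(ln(visc_i + 0.8)) and the fractions sum to 1, blend VBI directly: visc = exp(exp(VBI_blend)) - 0.8
VBI_1 = ln(ln(17.7 + 0.8)) = 1.07082
VBI_2 = ln(ln(124 + 0.8)) = 1.57417
VBI_blend = 0.63 * 1.07082 + 0.37 * 1.57417 = 1.25706
visc_blend = exp(exp(1.25706)) - 0.8 = 32.82

32.82 cSt


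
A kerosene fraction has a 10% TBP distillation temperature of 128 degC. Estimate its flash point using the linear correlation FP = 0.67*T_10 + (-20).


FP = 0.67 * 128 + (-20) = 65.76

65.76 degC


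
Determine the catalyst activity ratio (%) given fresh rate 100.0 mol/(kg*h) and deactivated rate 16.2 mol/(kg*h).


Activity (%) = (rate_used / rate_fresh) * 100
rate_used = 16.2, rate_fresh = 100.0
= (16.2 / 100.0) * 100
= 0.1620 * 100 = 16.20

16.20 %


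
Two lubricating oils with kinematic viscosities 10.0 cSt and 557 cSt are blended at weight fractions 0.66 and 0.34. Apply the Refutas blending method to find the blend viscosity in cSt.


Refutas method: VBN_i = 14.534*ln(ln(visc_i + 0.8)) + 10.975, blended linearly by mass fraction; since VBN is linear in VBI_i = ln(ln(visc_i + 0.8)) and the fractions sum to 1, blend VBI directly: visc = exp(exp(VBI_blend)) - 0.8
VBI_1 = ln(ln(10.0 + 0.8)) = 0.86691
VBI_2 = ln(ln(557 + 0.8)) = 1.84435
VBI_blend = 0.66 * 0.86691 + 0.34 * 1.84435 = 1.19924
visc_blend = exp(exp(1.19924)) - 0.8 = 26.79

26.79 cSt


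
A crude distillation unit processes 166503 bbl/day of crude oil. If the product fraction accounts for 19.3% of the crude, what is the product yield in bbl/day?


Crude throughput = 166503 bbl/day
Fraction yield = 19.3%
yield = throughput * fraction / 100
yield = 166503 * 19.3 / 100 = 32135.079

32135.079 bbl/day


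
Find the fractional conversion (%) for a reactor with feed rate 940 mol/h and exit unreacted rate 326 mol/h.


X = (F_in - F_out) / F_in * 100
Moles reacted = 940 - 326 = 614
X = 614 / 940 * 100
= 0.6532 * 100
= 65.32 %

65.32 %


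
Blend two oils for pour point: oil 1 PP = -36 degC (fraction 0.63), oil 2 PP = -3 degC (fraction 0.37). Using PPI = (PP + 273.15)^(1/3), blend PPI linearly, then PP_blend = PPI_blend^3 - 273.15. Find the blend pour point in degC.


PPI_1 = (-36 + 273.15)^(1/3) = 6.189768
PPI_2 = (-3 + 273.15)^(1/3) = 6.464501
PPI_blend = 0.63 * 6.189768 + 0.37 * 6.464501 = 6.291419
PP_blend = 6.291419^3 - 273.15 = 249.0267 - 273.15 = -24.12

-24.12 degC


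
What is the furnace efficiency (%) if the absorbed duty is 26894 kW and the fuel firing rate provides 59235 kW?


Furnace efficiency = Q_absorbed / Q_fuel * 100
= 26894 / 59235 * 100 = 45.40

45.40 %


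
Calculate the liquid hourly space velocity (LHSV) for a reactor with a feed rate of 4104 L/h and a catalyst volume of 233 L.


LHSV = volumetric feed rate / catalyst volume
= 4104 L/h / 233 L
= 17.61 h^-1

17.61 h^-1


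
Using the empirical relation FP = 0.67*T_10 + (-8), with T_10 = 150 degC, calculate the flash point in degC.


FP = 0.67 * 150 + (-8) = 92.5

92.5 degC


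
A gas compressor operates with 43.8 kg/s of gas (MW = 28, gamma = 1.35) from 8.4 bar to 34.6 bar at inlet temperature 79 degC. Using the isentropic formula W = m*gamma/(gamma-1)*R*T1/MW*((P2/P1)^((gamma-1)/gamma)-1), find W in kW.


Isentropic work: W = m*(gamma/(gamma-1))*(R*T1/MW)*((P2/P1)^((gamma-1)/gamma) - 1)
T1 = 79 + 273.15 = 352.15 K
Pressure ratio = 34.6 / 8.4 = 4.11905
Exponent = (1.35 - 1)/1.35 = 0.259259
(P2/P1)^exp - 1 = 4.11905^0.259259 - 1 = 0.443417
W = 43.8 * 1.35 / 0.35 * 8.314 * 352.15 / 28 * 0.443417 = 7833

7833 kW


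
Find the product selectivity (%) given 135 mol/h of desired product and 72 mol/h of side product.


Selectivity = desired / (desired + undesired) * 100
Total products = 135 + 72 = 207 mol/h
S = 135 / 207 * 100
= 0.6522 * 100
= 65.22 %

65.22 %


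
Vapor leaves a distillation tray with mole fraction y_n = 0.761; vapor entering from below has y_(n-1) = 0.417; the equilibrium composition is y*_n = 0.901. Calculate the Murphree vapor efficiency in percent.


Murphree vapor efficiency: EMV = (y_n - y_(n-1)) / (y*_n - y_(n-1)) * 100
EMV = (0.761 - 0.417) / (0.901 - 0.417) * 100 = 0.344 / 0.484 * 100 = 71.07

71.07 %


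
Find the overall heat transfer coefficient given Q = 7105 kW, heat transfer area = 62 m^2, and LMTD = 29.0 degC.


From Q = U*A*LMTD, U = Q / (A * LMTD)
U = 7105 / (62 * 29.0) = 7105 / 1798 = 3.952

3.952 kW/(m^2*K)


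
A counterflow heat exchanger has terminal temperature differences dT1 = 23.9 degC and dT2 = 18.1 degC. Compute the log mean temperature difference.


LMTD = (dT1 - dT2) / ln(dT1/dT2)
= (23.9 - 18.1) / ln(23.9 / 18.1) = 5.8 / 0.277967 = 20.87

20.87 degC


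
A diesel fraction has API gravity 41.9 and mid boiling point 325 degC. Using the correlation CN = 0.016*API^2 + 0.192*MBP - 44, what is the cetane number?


CN = 0.016 * 41.9^2 + 0.192 * 325 - 44
CN = 28.08976 + 62.4 - 44 = 46.48976

46.48976


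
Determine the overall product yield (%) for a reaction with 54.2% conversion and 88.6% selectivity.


Overall yield = conversion (%) * selectivity (%) / 100
Conversion = 54.2%, Selectivity = 88.6%
Y = 54.2 * 88.6 / 100
= 48.0212 %

48.0212 %


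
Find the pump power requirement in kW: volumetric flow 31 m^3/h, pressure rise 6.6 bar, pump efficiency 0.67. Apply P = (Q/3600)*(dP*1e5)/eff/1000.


Q = 31 / 3600 = 0.00861111 m^3/s
P = 0.00861111 * (6.6 * 1e5) / 0.67 / 1000 = 8.483

8.483 kW


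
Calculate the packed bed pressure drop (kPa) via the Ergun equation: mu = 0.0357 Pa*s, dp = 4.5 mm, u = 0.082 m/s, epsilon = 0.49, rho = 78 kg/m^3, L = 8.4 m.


dp = 4.5 mm = 0.0045 m
Viscous term = 150*0.0357*0.082*(1-0.49)^2 / (0.0045^2*0.49^3) = 47940.3
Inertial term = 1.75*78*0.082^2*(1-0.49) / (0.0045*0.49^3) = 884.158
dP/L = 47940.3 + 884.158 = 48824.5 Pa/m
dP = 48824.5 * 8.4 / 1000 = 410.1 kPa

410.1 kPa


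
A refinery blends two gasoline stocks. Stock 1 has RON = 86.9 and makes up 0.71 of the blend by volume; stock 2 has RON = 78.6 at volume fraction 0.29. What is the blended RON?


Linear blending: RON_blend = sum(vi * RONi)
Contribution 1: 0.71 * 86.9 = 61.699
Contribution 2: 0.29 * 78.6 = 22.794
RON_blend = 61.699 + 22.794 = 84.493

84.493


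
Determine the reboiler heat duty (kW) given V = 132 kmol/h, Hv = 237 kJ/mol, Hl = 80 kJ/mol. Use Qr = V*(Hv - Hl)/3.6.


Qr = 132 * (237 - 80) / 3.6 = 132 * 157 / 3.6 = 5757

5757 kW


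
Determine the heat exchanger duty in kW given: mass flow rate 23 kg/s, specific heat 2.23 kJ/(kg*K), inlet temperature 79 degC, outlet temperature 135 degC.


Q = m_dot * cp * delta_T
delta_T = 135 - 79 = 56 K
Q = 23 * 2.23 * 56
= 51.29 * 56
= 2872.24 kW

2872.24 kW


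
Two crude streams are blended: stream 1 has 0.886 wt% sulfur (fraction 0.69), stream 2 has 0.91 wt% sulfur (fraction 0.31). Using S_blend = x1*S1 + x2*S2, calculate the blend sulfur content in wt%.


Linear sulfur blending: S_blend = x1*S1 + x2*S2
Contribution 1: 0.69 * 0.886 = 0.61134 wt%
Contribution 2: 0.31 * 0.91 = 0.2821 wt%
S_blend = 0.61134 + 0.2821 = 0.89344

0.89344 wt%


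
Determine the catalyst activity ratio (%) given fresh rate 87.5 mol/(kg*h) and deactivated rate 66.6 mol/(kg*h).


Activity (%) = (rate_used / rate_fresh) * 100
rate_used = 66.6, rate_fresh = 87.5
= (66.6 / 87.5) * 100
= 0.7611 * 100 = 76.11

76.11 %


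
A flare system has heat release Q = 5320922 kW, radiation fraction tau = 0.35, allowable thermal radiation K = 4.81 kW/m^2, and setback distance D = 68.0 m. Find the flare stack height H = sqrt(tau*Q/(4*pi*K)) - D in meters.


tau*Q/(4*pi*K) = 0.35 * 5320922 / (4 * pi * 4.81) = 30810.6
sqrt(30810.6) = 175.529
H = 175.529 - 68.0 = 107.5

107.5 m


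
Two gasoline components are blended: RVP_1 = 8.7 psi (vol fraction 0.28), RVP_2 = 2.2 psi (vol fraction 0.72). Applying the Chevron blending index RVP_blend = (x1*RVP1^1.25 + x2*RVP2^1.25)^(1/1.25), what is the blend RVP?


Chevron index: RVP_blend = (sum xi*RVPi^1.25)^(1/1.25)
RVP^1.25 terms: 0.28 * 8.7^1.25 + 0.72 * 2.2^1.25 = 6.11279
RVP_blend = 6.11279^(1/1.25) = 4.256

4.256 psi


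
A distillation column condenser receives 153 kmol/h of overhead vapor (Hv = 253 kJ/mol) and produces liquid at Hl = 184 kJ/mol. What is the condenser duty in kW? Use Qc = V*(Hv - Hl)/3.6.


Qc = 153 * (253 - 184) / 3.6 = 153 * 69 / 3.6 = 2932

2932 kW


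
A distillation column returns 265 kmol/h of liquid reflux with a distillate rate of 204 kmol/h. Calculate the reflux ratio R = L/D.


Reflux ratio definition: R = L / D (liquid returned / distillate withdrawn)
L = 265 kmol/h, D = 204 kmol/h
R = 265 / 204 = 1.299

1.299


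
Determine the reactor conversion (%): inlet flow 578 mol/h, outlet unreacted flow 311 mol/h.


X = (F_in - F_out) / F_in * 100
Moles reacted = 578 - 311 = 267
X = 267 / 578 * 100
= 0.4619 * 100
= 46.19 %

46.19 %


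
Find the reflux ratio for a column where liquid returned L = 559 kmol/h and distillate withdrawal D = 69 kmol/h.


Reflux ratio definition: R = L / D (liquid returned / distillate withdrawn)
L = 559 kmol/h, D = 69 kmol/h
R = 559 / 69 = 8.101

8.101


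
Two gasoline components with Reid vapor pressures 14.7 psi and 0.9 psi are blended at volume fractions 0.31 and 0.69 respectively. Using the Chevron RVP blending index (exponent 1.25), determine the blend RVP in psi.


Chevron index: RVP_blend = (sum xi*RVPi^1.25)^(1/1.25)
RVP^1.25 terms: 0.31 * 14.7^1.25 + 0.69 * 0.9^1.25 = 9.5278
RVP_blend = 9.5278^(1/1.25) = 6.070

6.070 psi


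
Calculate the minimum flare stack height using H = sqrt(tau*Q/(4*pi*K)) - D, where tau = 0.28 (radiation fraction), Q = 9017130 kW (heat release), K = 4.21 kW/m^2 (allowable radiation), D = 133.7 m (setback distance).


tau*Q/(4*pi*K) = 0.28 * 9017130 / (4 * pi * 4.21) = 47723.7
sqrt(47723.7) = 218.458
H = 218.458 - 133.7 = 84.76

84.76 m


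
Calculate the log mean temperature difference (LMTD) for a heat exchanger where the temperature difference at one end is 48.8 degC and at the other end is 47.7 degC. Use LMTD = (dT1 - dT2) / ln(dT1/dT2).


LMTD = (dT1 - dT2) / ln(dT1/dT2)
= (48.8 - 47.7) / ln(48.8 / 47.7) = 1.1 / 0.0227989 = 48.25

48.25 degC


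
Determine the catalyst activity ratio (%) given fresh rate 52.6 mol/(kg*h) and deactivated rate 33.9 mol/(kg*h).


Activity (%) = (rate_used / rate_fresh) * 100
rate_used = 33.9, rate_fresh = 52.6
= (33.9 / 52.6) * 100
= 0.6445 * 100 = 64.45

64.45 %


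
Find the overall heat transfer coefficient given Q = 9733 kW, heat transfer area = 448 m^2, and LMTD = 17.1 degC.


From Q = U*A*LMTD, U = Q / (A * LMTD)
U = 9733 / (448 * 17.1) = 9733 / 7660.8 = 1.270

1.270 kW/(m^2*K)


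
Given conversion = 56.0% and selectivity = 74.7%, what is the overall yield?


Overall yield = conversion (%) * selectivity (%) / 100
Conversion = 56.0%, Selectivity = 74.7%
Y = 56.0 * 74.7 / 100
= 41.832 %

41.832 %


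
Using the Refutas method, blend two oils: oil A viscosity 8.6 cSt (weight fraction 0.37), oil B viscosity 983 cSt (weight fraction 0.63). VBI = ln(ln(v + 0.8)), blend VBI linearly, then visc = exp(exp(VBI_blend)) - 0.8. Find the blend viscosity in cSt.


Refutas method: VBN_i = 14.534*ln(ln(visc_i + 0.8)) + 10.975, blended linearly by mass fraction; since VBN is linear in VBI_i = ln(ln(visc_i + 0.8)) and the fractions sum to 1, blend VBI directly: visc = exp(exp(VBI_blend)) - 0.8
VBI_1 = ln(ln(8.6 + 0.8)) = 0.806793
VBI_2 = ln(ln(983 + 0.8)) = 1.93028
VBI_blend = 0.37 * 0.806793 + 0.63 * 1.93028 = 1.51459
visc_blend = exp(exp(1.51459)) - 0.8 = 93.60

93.60 cSt


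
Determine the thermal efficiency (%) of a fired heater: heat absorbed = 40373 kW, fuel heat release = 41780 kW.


Furnace efficiency = Q_absorbed / Q_fuel * 100
= 40373 / 41780 * 100 = 96.63

96.63 %


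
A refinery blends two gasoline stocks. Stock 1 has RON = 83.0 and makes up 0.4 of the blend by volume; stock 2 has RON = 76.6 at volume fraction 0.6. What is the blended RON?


Linear blending: RON_blend = sum(vi * RONi)
Contribution 1: 0.4 * 83.0 = 33.2
Contribution 2: 0.6 * 76.6 = 45.96
RON_blend = 33.2 + 45.96 = 79.16

79.16


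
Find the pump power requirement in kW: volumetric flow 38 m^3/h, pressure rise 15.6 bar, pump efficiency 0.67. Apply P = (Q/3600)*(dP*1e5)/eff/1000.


Q = 38 / 3600 = 0.0105556 m^3/s
P = 0.0105556 * (15.6 * 1e5) / 0.67 / 1000 = 24.58

24.58 kW


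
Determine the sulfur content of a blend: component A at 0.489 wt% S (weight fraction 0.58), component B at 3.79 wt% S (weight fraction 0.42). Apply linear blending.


Linear sulfur blending: S_blend = x1*S1 + x2*S2
Contribution 1: 0.58 * 0.489 = 0.28362 wt%
Contribution 2: 0.42 * 3.79 = 1.5918 wt%
S_blend = 0.28362 + 1.5918 = 1.87542

1.87542 wt%


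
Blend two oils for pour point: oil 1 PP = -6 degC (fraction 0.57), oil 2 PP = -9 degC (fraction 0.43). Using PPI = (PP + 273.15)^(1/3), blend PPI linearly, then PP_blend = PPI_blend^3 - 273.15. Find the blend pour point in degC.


PPI_1 = (-6 + 273.15)^(1/3) = 6.440482
PPI_2 = (-9 + 273.15)^(1/3) = 6.416283
PPI_blend = 0.57 * 6.440482 + 0.43 * 6.416283 = 6.430076
PP_blend = 6.430076^3 - 273.15 = 265.8571 - 273.15 = -7.29

-7.29 degC


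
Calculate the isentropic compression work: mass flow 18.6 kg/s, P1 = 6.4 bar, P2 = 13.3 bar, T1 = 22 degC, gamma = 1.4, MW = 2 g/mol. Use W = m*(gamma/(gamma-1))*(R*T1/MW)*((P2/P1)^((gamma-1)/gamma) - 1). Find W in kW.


Isentropic work: W = m*(gamma/(gamma-1))*(R*T1/MW)*((P2/P1)^((gamma-1)/gamma) - 1)
T1 = 22 + 273.15 = 295.15 K
Pressure ratio = 13.3 / 6.4 = 2.07812
Exponent = (1.4 - 1)/1.4 = 0.285714
(P2/P1)^exp - 1 = 2.07812^0.285714 - 1 = 0.232432
W = 18.6 * 1.4 / 0.4 * 8.314 * 295.15 / 2 * 0.232432 = 18570

18570 kW


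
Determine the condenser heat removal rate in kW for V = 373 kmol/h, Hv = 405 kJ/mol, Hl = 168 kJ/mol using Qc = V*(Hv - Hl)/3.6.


Qc = 373 * (405 - 168) / 3.6 = 373 * 237 / 3.6 = 24560

24560 kW


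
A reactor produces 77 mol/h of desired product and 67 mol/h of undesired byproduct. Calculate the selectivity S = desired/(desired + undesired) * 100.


Selectivity = desired / (desired + undesired) * 100
Total products = 77 + 67 = 144 mol/h
S = 77 / 144 * 100
= 0.5347 * 100
= 53.47 %

53.47 %


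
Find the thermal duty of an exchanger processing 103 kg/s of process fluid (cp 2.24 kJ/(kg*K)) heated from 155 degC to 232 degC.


Q = m_dot * cp * delta_T
delta_T = 232 - 155 = 77 K
Q = 103 * 2.24 * 77
= 230.72 * 77
= 17765.44 kW

17765.44 kW


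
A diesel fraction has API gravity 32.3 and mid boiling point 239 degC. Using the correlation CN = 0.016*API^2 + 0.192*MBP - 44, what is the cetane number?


CN = 0.016 * 32.3^2 + 0.192 * 239 - 44
CN = 16.69264 + 45.888 - 44 = 18.58064

18.58064


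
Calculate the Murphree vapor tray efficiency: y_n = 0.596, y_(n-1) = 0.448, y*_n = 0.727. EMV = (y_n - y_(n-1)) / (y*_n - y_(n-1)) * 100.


Murphree vapor efficiency: EMV = (y_n - y_(n-1)) / (y*_n - y_(n-1)) * 100
EMV = (0.596 - 0.448) / (0.727 - 0.448) * 100 = 0.148 / 0.279 * 100 = 53.05

53.05 %


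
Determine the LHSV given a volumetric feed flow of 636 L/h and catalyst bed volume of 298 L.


LHSV = volumetric feed rate / catalyst volume
= 636 L/h / 298 L
= 2.134 h^-1

2.134 h^-1


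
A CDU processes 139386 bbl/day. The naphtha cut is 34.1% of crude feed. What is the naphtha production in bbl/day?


Crude throughput = 139386 bbl/day
Fraction yield = 34.1%
yield = throughput * fraction / 100
yield = 139386 * 34.1 / 100 = 47530.626

47530.626 bbl/day


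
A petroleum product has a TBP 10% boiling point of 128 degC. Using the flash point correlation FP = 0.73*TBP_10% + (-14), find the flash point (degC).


FP = 0.73 * 128 + (-14) = 79.44

79.44 degC


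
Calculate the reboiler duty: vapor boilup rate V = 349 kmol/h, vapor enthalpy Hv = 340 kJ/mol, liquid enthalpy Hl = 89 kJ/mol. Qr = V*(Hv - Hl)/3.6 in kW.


Qr = 349 * (340 - 89) / 3.6 = 349 * 251 / 3.6 = 24330

24330 kW


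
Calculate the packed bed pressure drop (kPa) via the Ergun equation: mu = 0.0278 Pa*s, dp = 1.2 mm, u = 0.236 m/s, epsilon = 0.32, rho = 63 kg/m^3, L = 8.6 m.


dp = 1.2 mm = 0.0012 m
Viscous term = 150*0.0278*0.236*(1-0.32)^2 / (0.0012^2*0.32^3) = 9643920
Inertial term = 1.75*63*0.236^2*(1-0.32) / (0.0012*0.32^3) = 106189
dP/L = 9643920 + 106189 = 9750110 Pa/m
dP = 9750110 * 8.6 / 1000 = 83850 kPa

83850 kPa


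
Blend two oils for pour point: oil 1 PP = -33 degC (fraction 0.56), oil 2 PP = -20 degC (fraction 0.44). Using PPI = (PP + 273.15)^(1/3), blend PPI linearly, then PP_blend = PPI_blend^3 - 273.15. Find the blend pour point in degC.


PPI_1 = (-33 + 273.15)^(1/3) = 6.215759
PPI_2 = (-20 + 273.15)^(1/3) = 6.325953
PPI_blend = 0.56 * 6.215759 + 0.44 * 6.325953 = 6.264244
PP_blend = 6.264244^3 - 273.15 = 245.8137 - 273.15 = -27.34

-27.34 degC


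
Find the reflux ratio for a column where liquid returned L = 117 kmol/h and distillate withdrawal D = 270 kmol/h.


Reflux ratio definition: R = L / D (liquid returned / distillate withdrawn)
L = 117 kmol/h, D = 270 kmol/h
R = 117 / 270 = 0.4333

0.4333


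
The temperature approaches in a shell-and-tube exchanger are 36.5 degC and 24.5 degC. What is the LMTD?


LMTD = (dT1 - dT2) / ln(dT1/dT2)
= (36.5 - 24.5) / ln(36.5 / 24.5) = 12 / 0.398639 = 30.10

30.10 degC


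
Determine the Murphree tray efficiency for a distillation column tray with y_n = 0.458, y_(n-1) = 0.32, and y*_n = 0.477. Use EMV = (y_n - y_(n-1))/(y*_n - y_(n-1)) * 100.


Murphree vapor efficiency: EMV = (y_n - y_(n-1)) / (y*_n - y_(n-1)) * 100
EMV = (0.458 - 0.32) / (0.477 - 0.32) * 100 = 0.138 / 0.157 * 100 = 87.90

87.90 %


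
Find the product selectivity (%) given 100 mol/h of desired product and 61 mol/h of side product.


Selectivity = desired / (desired + undesired) * 100
Total products = 100 + 61 = 161 mol/h
S = 100 / 161 * 100
= 0.6211 * 100
= 62.11 %

62.11 %


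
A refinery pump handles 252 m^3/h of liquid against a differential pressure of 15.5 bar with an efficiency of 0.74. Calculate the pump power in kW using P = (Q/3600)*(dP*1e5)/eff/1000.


Q = 252 / 3600 = 0.07 m^3/s
P = 0.07 * (15.5 * 1e5) / 0.74 / 1000 = 146.6

146.6 kW


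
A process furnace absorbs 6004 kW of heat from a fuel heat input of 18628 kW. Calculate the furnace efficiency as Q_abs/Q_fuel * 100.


Furnace efficiency = Q_absorbed / Q_fuel * 100
= 6004 / 18628 * 100 = 32.23

32.23 %


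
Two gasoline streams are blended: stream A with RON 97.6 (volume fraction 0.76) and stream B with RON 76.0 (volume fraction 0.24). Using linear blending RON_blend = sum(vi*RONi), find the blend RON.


Linear blending: RON_blend = sum(vi * RONi)
Contribution 1: 0.76 * 97.6 = 74.176
Contribution 2: 0.24 * 76.0 = 18.24
RON_blend = 74.176 + 18.24 = 92.416

92.416


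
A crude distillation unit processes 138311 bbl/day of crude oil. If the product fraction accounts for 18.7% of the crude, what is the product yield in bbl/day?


Crude throughput = 138311 bbl/day
Fraction yield = 18.7%
yield = throughput * fraction / 100
yield = 138311 * 18.7 / 100 = 25864.157

25864.157 bbl/day


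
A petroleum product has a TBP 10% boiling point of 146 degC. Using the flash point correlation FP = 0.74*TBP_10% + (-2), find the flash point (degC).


FP = 0.74 * 146 + (-2) = 106.04

106.04 degC


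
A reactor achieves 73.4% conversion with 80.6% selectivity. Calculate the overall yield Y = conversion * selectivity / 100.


Overall yield = conversion (%) * selectivity (%) / 100
Conversion = 73.4%, Selectivity = 80.6%
Y = 73.4 * 80.6 / 100
= 59.1604 %

59.1604 %


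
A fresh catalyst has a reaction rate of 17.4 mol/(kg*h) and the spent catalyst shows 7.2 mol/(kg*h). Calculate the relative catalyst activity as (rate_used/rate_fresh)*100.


Activity (%) = (rate_used / rate_fresh) * 100
rate_used = 7.2, rate_fresh = 17.4
= (7.2 / 17.4) * 100
= 0.4138 * 100 = 41.38

41.38 %


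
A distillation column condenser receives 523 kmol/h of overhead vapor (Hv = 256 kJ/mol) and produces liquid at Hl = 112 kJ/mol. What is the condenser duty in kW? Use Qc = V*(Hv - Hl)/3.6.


Qc = 523 * (256 - 112) / 3.6 = 523 * 144 / 3.6 = 20920

20920 kW


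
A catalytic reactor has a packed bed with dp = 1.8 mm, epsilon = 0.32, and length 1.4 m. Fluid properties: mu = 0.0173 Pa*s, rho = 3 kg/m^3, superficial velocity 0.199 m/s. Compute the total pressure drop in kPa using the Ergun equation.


dp = 1.8 mm = 0.0018 m
Viscous term = 150*0.0173*0.199*(1-0.32)^2 / (0.0018^2*0.32^3) = 2249120
Inertial term = 1.75*3*0.199^2*(1-0.32) / (0.0018*0.32^3) = 2396.91
dP/L = 2249120 + 2396.91 = 2251520 Pa/m
dP = 2251520 * 1.4 / 1000 = 3152 kPa

3152 kPa


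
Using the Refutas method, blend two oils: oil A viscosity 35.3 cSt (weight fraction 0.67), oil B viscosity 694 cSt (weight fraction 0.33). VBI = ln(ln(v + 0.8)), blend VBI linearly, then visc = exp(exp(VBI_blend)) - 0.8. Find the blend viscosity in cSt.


Refutas method: VBN_i = 14.534*ln(ln(visc_i + 0.8)) + 10.975, blended linearly by mass fraction; since VBN is linear in VBI_i = ln(ln(visc_i + 0.8)) and the fractions sum to 1, blend VBI directly: visc = exp(exp(VBI_blend)) - 0.8
VBI_1 = ln(ln(35.3 + 0.8)) = 1.27712
VBI_2 = ln(ln(694 + 0.8)) = 1.87849
VBI_blend = 0.67 * 1.27712 + 0.33 * 1.87849 = 1.47557
visc_blend = exp(exp(1.47557)) - 0.8 = 78.52

78.52 cSt


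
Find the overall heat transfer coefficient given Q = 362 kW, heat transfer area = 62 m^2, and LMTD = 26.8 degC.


From Q = U*A*LMTD, U = Q / (A * LMTD)
U = 362 / (62 * 26.8) = 362 / 1661.6 = 0.2179

0.2179 kW/(m^2*K)


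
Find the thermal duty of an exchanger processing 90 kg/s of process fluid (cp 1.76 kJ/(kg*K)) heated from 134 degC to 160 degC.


Q = m_dot * cp * delta_T
delta_T = 160 - 134 = 26 K
Q = 90 * 1.76 * 26
= 158.4 * 26
= 4118.4 kW

4118.4 kW


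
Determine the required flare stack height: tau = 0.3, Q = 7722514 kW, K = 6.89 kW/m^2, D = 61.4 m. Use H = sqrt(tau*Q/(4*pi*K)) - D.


tau*Q/(4*pi*K) = 0.3 * 7722514 / (4 * pi * 6.89) = 26757.8
sqrt(26757.8) = 163.578
H = 163.578 - 61.4 = 102.2

102.2 m


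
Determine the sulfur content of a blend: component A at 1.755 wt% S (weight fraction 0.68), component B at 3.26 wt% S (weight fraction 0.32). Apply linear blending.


Linear sulfur blending: S_blend = x1*S1 + x2*S2
Contribution 1: 0.68 * 1.755 = 1.1934 wt%
Contribution 2: 0.32 * 3.26 = 1.0432 wt%
S_blend = 1.1934 + 1.0432 = 2.2366

2.2366 wt%


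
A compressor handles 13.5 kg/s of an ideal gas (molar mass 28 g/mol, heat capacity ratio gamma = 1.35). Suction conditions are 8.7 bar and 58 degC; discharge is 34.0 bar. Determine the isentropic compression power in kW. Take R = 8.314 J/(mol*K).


Isentropic work: W = m*(gamma/(gamma-1))*(R*T1/MW)*((P2/P1)^((gamma-1)/gamma) - 1)
T1 = 58 + 273.15 = 331.15 K
Pressure ratio = 34.0 / 8.7 = 3.90805
Exponent = (1.35 - 1)/1.35 = 0.259259
(P2/P1)^exp - 1 = 3.90805^0.259259 - 1 = 0.423872
W = 13.5 * 1.35 / 0.35 * 8.314 * 331.15 / 28 * 0.423872 = 2170

2170 kW


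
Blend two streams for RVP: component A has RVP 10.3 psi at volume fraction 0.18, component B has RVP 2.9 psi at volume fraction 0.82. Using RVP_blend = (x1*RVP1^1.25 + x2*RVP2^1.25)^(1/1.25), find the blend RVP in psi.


Chevron index: RVP_blend = (sum xi*RVPi^1.25)^(1/1.25)
RVP^1.25 terms: 0.18 * 10.3^1.25 + 0.82 * 2.9^1.25 = 6.42459
RVP_blend = 6.42459^(1/1.25) = 4.429

4.429 psi


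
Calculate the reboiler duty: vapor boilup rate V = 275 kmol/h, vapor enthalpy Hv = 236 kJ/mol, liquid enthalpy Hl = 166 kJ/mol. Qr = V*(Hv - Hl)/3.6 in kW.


Qr = 275 * (236 - 166) / 3.6 = 275 * 70 / 3.6 = 5347

5347 kW


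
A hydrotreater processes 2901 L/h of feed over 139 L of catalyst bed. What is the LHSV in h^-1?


LHSV = volumetric feed rate / catalyst volume
= 2901 L/h / 139 L
= 20.87 h^-1

20.87 h^-1


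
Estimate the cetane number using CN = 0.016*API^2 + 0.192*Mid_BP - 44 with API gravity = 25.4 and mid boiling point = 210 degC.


CN = 0.016 * 25.4^2 + 0.192 * 210 - 44
CN = 10.32256 + 40.32 - 44 = 6.64256

6.64256


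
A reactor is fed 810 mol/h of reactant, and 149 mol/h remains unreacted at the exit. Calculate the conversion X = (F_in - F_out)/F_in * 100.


X = (F_in - F_out) / F_in * 100
Moles reacted = 810 - 149 = 661
X = 661 / 810 * 100
= 0.8160 * 100
= 81.60 %

81.60 %


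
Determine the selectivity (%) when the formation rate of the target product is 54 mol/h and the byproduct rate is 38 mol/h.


Selectivity = desired / (desired + undesired) * 100
Total products = 54 + 38 = 92 mol/h
S = 54 / 92 * 100
= 0.5870 * 100
= 58.70 %

58.70 %


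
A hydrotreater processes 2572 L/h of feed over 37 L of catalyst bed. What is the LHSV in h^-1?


LHSV = volumetric feed rate / catalyst volume
= 2572 L/h / 37 L
= 69.51 h^-1

69.51 h^-1


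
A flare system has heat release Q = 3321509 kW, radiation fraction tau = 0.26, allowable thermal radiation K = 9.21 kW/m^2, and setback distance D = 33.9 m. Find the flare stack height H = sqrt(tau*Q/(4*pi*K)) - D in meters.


tau*Q/(4*pi*K) = 0.26 * 3321509 / (4 * pi * 9.21) = 7461.73
sqrt(7461.73) = 86.3813
H = 86.3813 - 33.9 = 52.48

52.48 m


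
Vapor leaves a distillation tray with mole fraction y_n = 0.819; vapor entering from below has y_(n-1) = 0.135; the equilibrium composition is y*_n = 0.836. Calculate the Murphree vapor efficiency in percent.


Murphree vapor efficiency: EMV = (y_n - y_(n-1)) / (y*_n - y_(n-1)) * 100
EMV = (0.819 - 0.135) / (0.836 - 0.135) * 100 = 0.684 / 0.701 * 100 = 97.57

97.57 %


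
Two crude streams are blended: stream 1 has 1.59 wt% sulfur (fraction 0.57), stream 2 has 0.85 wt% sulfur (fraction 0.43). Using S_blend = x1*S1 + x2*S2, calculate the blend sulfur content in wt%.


Linear sulfur blending: S_blend = x1*S1 + x2*S2
Contribution 1: 0.57 * 1.59 = 0.9063 wt%
Contribution 2: 0.43 * 0.85 = 0.3655 wt%
S_blend = 0.9063 + 0.3655 = 1.2718

1.2718 wt%


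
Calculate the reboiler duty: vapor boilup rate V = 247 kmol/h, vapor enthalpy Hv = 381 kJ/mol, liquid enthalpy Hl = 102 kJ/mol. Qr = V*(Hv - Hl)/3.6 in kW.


Qr = 247 * (381 - 102) / 3.6 = 247 * 279 / 3.6 = 19140

19140 kW


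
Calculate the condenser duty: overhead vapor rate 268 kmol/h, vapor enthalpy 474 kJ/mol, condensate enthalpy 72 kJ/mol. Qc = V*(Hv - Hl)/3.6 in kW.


Qc = 268 * (474 - 72) / 3.6 = 268 * 402 / 3.6 = 29930

29930 kW


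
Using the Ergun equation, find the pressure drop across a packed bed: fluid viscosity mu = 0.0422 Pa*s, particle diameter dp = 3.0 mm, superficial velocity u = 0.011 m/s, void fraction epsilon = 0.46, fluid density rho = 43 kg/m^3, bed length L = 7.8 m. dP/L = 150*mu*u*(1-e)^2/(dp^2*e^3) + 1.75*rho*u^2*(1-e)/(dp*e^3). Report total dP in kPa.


dp = 3.0 mm = 0.003 m
Viscous term = 150*0.0422*0.011*(1-0.46)^2 / (0.003^2*0.46^3) = 23177.6
Inertial term = 1.75*43*0.011^2*(1-0.46) / (0.003*0.46^3) = 16.838
dP/L = 23177.6 + 16.838 = 23194.4 Pa/m
dP = 23194.4 * 7.8 / 1000 = 180.9 kPa

180.9 kPa


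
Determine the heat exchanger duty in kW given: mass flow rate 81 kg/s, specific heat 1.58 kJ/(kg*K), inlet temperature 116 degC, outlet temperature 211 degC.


Q = m_dot * cp * delta_T
delta_T = 211 - 116 = 95 K
Q = 81 * 1.58 * 95
= 127.98 * 95
= 12158.1 kW

12158.1 kW


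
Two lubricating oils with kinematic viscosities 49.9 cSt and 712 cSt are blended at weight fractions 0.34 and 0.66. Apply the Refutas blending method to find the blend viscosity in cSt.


Refutas method: VBN_i = 14.534*ln(ln(visc_i + 0.8)) + 10.975, blended linearly by mass fraction; since VBN is linear in VBI_i = ln(ln(visc_i + 0.8)) and the fractions sum to 1, blend VBI directly: visc = exp(exp(VBI_blend)) - 0.8
VBI_1 = ln(ln(49.9 + 0.8)) = 1.3676
VBI_2 = ln(ln(712 + 0.8)) = 1.88239
VBI_blend = 0.34 * 1.3676 + 0.66 * 1.88239 = 1.70736
visc_blend = exp(exp(1.70736)) - 0.8 = 247.4

247.4 cSt


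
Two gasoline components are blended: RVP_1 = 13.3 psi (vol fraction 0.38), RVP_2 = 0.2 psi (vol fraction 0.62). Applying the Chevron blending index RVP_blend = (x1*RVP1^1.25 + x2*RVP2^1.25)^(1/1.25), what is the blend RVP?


Chevron index: RVP_blend = (sum xi*RVPi^1.25)^(1/1.25)
RVP^1.25 terms: 0.38 * 13.3^1.25 + 0.62 * 0.2^1.25 = 9.7345
RVP_blend = 9.7345^(1/1.25) = 6.175

6.175 psi


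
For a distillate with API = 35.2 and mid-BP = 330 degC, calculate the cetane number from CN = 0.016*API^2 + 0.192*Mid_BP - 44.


CN = 0.016 * 35.2^2 + 0.192 * 330 - 44
CN = 19.82464 + 63.36 - 44 = 39.18464

39.18464


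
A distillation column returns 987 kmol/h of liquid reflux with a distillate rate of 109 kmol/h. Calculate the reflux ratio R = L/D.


Reflux ratio definition: R = L / D (liquid returned / distillate withdrawn)
L = 987 kmol/h, D = 109 kmol/h
R = 987 / 109 = 9.055

9.055


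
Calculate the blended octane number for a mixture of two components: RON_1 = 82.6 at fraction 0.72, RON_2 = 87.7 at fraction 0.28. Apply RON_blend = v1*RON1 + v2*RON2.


Linear blending: RON_blend = sum(vi * RONi)
Contribution 1: 0.72 * 82.6 = 59.472
Contribution 2: 0.28 * 87.7 = 24.556
RON_blend = 59.472 + 24.556 = 84.028

84.028


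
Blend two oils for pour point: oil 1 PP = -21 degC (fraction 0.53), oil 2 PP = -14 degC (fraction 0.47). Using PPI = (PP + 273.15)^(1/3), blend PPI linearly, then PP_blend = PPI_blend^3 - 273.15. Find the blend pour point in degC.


PPI_1 = (-21 + 273.15)^(1/3) = 6.317613
PPI_2 = (-14 + 273.15)^(1/3) = 6.375541
PPI_blend = 0.53 * 6.317613 + 0.47 * 6.375541 = 6.344839
PP_blend = 6.344839^3 - 273.15 = 255.4241 - 273.15 = -17.73

-17.73 degC


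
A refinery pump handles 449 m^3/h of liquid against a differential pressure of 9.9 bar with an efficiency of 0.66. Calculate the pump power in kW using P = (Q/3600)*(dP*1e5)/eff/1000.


Q = 449 / 3600 = 0.124722 m^3/s
P = 0.124722 * (9.9 * 1e5) / 0.66 / 1000 = 187.1

187.1 kW


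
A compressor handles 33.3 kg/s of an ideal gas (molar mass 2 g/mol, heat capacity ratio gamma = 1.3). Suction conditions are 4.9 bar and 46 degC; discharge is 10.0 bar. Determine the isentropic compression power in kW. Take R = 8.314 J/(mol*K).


Isentropic work: W = m*(gamma/(gamma-1))*(R*T1/MW)*((P2/P1)^((gamma-1)/gamma) - 1)
T1 = 46 + 273.15 = 319.15 K
Pressure ratio = 10.0 / 4.9 = 2.04082
Exponent = (1.3 - 1)/1.3 = 0.230769
(P2/P1)^exp - 1 = 2.04082^0.230769 - 1 = 0.178944
W = 33.3 * 1.3 / 0.3 * 8.314 * 319.15 / 2 * 0.178944 = 34260

34260 kW


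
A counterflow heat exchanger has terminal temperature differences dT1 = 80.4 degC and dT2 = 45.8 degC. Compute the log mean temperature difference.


LMTD = (dT1 - dT2) / ln(dT1/dT2)
= (80.4 - 45.8) / ln(80.4 / 45.8) = 34.6 / 0.56273 = 61.49

61.49 degC


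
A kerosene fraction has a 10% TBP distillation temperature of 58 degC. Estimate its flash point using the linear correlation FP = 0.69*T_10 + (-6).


FP = 0.69 * 58 + (-6) = 34.02

34.02 degC


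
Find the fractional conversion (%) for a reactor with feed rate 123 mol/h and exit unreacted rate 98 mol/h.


X = (F_in - F_out) / F_in * 100
Moles reacted = 123 - 98 = 25
X = 25 / 123 * 100
= 0.2033 * 100
= 20.33 %

20.33 %


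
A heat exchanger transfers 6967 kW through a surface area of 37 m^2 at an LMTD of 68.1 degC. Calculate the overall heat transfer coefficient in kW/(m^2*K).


From Q = U*A*LMTD, U = Q / (A * LMTD)
U = 6967 / (37 * 68.1) = 6967 / 2519.7 = 2.765

2.765 kW/(m^2*K)


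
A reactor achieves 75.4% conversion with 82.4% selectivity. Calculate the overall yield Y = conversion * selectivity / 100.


Overall yield = conversion (%) * selectivity (%) / 100
Conversion = 75.4%, Selectivity = 82.4%
Y = 75.4 * 82.4 / 100
= 62.1296 %

62.1296 %


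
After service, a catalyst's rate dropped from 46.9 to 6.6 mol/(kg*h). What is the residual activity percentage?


Activity (%) = (rate_used / rate_fresh) * 100
rate_used = 6.6, rate_fresh = 46.9
= (6.6 / 46.9) * 100
= 0.1407 * 100 = 14.07

14.07 %


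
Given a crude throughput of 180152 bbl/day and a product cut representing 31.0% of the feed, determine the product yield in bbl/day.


Crude throughput = 180152 bbl/day
Fraction yield = 31.0%
yield = throughput * fraction / 100
yield = 180152 * 31.0 / 100 = 55847.12

55847.12 bbl/day


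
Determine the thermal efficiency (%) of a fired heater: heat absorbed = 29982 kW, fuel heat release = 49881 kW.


Furnace efficiency = Q_absorbed / Q_fuel * 100
= 29982 / 49881 * 100 = 60.11

60.11 %


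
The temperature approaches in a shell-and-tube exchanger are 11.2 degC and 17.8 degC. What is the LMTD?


LMTD = (dT1 - dT2) / ln(dT1/dT2)
= (11.2 - 17.8) / ln(11.2 / 17.8) = -6.6 / -0.463285 = 14.25

14.25 degC


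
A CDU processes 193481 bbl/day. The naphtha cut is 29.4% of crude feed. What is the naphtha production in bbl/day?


Crude throughput = 193481 bbl/day
Fraction yield = 29.4%
yield = throughput * fraction / 100
yield = 193481 * 29.4 / 100 = 56883.414

56883.414 bbl/day


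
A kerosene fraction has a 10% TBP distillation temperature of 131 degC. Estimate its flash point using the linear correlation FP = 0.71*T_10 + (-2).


FP = 0.71 * 131 + (-2) = 91.01

91.01 degC


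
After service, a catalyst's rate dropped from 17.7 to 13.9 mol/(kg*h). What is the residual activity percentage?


Activity (%) = (rate_used / rate_fresh) * 100
rate_used = 13.9, rate_fresh = 17.7
= (13.9 / 17.7) * 100
= 0.7853 * 100 = 78.53

78.53 %


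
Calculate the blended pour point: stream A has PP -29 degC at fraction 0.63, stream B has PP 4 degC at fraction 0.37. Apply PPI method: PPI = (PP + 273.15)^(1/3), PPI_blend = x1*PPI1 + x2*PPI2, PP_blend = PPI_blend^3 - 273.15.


PPI_1 = (-29 + 273.15)^(1/3) = 6.25008
PPI_2 = (4 + 273.15)^(1/3) = 6.51986
PPI_blend = 0.63 * 6.25008 + 0.37 * 6.51986 = 6.349899
PP_blend = 6.349899^3 - 273.15 = 256.0357 - 273.15 = -17.11

-17.11 degC


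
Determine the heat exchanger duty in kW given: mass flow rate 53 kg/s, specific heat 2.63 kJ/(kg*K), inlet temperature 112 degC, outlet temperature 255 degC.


Q = m_dot * cp * delta_T
delta_T = 255 - 112 = 143 K
Q = 53 * 2.63 * 143
= 139.39 * 143
= 19932.77 kW

19932.77 kW


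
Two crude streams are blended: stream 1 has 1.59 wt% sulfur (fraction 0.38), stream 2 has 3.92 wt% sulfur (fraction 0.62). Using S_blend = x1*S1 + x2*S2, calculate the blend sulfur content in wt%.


Linear sulfur blending: S_blend = x1*S1 + x2*S2
Contribution 1: 0.38 * 1.59 = 0.6042 wt%
Contribution 2: 0.62 * 3.92 = 2.4304 wt%
S_blend = 0.6042 + 2.4304 = 3.0346

3.0346 wt%
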